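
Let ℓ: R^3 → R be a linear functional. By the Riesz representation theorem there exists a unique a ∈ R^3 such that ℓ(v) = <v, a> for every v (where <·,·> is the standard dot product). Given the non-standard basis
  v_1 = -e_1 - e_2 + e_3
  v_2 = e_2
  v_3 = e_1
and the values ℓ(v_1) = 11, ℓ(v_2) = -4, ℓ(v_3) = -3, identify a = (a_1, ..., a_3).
a = (-3, -4, 4)

Write a = (a_1, ..., a_3) in the standard basis. For each basis vector v_i, ℓ(v_i) = <v_i, a> is a linear equation in the a_j's. Collect the n equations into a matrix system V a = ℓ, where row i of V is v_i (expressed in the standard basis). Since V is invertible (lower-triangular with 1s on the diagonal, up to permutation), solve by back-substitution:
  V =
[[-1, -1, 1],
 [0, 1, 0],
 [1, 0, 0]]
  V a = (11, -4, -3)
Solving gives a = (-3, -4, 4).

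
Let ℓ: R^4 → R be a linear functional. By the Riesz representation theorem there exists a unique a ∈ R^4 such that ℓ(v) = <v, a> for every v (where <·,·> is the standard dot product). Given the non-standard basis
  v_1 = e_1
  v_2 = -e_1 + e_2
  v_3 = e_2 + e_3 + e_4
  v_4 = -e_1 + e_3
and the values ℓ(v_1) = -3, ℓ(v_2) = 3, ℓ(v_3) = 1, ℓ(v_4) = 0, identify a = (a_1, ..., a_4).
a = (-3, 0, -3, 4)

Write a = (a_1, ..., a_4) in the standard basis. For each basis vector v_i, ℓ(v_i) = <v_i, a> is a linear equation in the a_j's. Collect the n equations into a matrix system V a = ℓ, where row i of V is v_i (expressed in the standard basis). Since V is invertible (lower-triangular with 1s on the diagonal, up to permutation), solve by back-substitution:
  V =
[[1, 0, 0, 0],
 [-1, 1, 0, 0],
 [0, 1, 1, 1],
 [-1, 0, 1, 0]]
  V a = (-3, 3, 1, 0)
Solving gives a = (-3, 0, -3, 4).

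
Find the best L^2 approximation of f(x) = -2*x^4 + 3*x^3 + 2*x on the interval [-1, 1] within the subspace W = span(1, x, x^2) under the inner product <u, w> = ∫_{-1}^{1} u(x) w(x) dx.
g(x) = -12*x^2/7 + 19*x/5 + 6/35

The best approximation g ∈ W is the orthogonal projection of f onto W. Writing g = a_0 + a_1 x + a_2 x^2, the coefficients solve the normal equations G · a = b where
  G_{ij} = <φ_i, φ_j> and b_i = <f, φ_i>, with φ_0 = 1, φ_1 = x, φ_2 = x^2.
G =
  [2, 0, 2/3]
  [0, 2/3, 0]
  [2/3, 0, 2/5],
b = (-4/5, 38/15, -4/7).
Solving gives a_0 = 6/35, a_1 = 19/5, a_2 = -12/7, so
  g(x) = -12*x^2/7 + 19*x/5 + 6/35.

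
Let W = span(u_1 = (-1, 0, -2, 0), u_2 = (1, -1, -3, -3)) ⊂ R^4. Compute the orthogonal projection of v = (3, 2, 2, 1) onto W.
proj_W(v) = (19/15, 1/15, 43/15, 1/5)

Set up U = [u_1 | ... | u_2] ∈ R^(4×2). The projector onto W = col(U) is P = U (U^T U)^(-1) U^T.
Compute U^T U =
  [5, 5]
  [5, 20],
and U^T v = (-7, -8).
Solve U^T U · c = U^T v for the coefficients: c = (-4/3, -1/15). The projection is proj_W(v) = U c.
Check: (v - proj_W(v)) · u_1 = 0  (should be 0).
Check: (v - proj_W(v)) · u_2 = 0  (should be 0).
Result: proj_W(v) = (19/15, 1/15, 43/15, 1/5).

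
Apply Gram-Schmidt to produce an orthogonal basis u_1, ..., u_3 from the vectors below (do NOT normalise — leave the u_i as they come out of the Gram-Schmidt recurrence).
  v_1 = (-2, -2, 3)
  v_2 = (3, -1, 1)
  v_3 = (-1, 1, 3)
Orthogonal basis:
  u_1 = (-2, -2, 3)
  u_2 = (49/17, -19/17, 20/17)
  u_3 = (17/93, 187/93, 136/93)

Apply the Gram-Schmidt recurrence
  u_1 = v_1
  u_i = v_i − Σ_{j<i} ((v_i · u_j) / (u_j · u_j)) · u_j.

Step by step this gives:
  u_1 = (-2, -2, 3)
  u_2 = (49/17, -19/17, 20/17)
  u_3 = (17/93, 187/93, 136/93)

Orthogonality check:
  u_2 · u_1 = 0 (should be 0)
  u_3 · u_1 = 0 (should be 0)
  u_3 · u_2 = 0 (should be 0)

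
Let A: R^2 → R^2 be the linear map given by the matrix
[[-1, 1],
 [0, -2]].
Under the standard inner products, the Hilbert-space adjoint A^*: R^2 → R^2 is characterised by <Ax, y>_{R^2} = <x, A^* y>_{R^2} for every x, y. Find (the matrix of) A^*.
A^* = A^T =
[[-1, 0],
 [1, -2]]

For real matrices with standard dot products, the defining identity <Ax, y> = <x, A^* y> gives (Ax)^T y = x^T (A^*) y, i.e. x^T A^T y = x^T (A^*) y. Since this holds for all x, y, we must have A^* = A^T. Therefore
A^* =
[[-1, 0],
 [1, -2]].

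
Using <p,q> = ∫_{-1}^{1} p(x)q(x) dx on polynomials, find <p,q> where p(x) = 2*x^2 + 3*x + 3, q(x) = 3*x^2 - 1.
<p,q> = 16/15

Expand the product: p(x)·q(x) = 6*x^4 + 9*x^3 + 7*x^2 - 3*x - 3.
∫_{-1}^{1} of each monomial x^k gives [2/(k+1) if k even, 0 if k odd]. Integrating term-by-term (or equivalently evaluating the antiderivative F(x) = 6*x^5/5 + 9*x^4/4 + 7*x^3/3 - 3*x^2/2 - 3*x at the endpoints):
  F(1) − F(−1) = 77/60 − (13/60) = 16/15.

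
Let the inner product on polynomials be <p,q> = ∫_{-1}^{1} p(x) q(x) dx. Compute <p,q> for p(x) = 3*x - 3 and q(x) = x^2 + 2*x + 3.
<p,q> = -16

Expand the product: p(x)·q(x) = 3*x^3 + 3*x^2 + 3*x - 9.
∫_{-1}^{1} of each monomial x^k gives [2/(k+1) if k even, 0 if k odd]. Integrating term-by-term (or equivalently evaluating the antiderivative F(x) = 3*x^4/4 + x^3 + 3*x^2/2 - 9*x at the endpoints):
  F(1) − F(−1) = -23/4 − (41/4) = -16.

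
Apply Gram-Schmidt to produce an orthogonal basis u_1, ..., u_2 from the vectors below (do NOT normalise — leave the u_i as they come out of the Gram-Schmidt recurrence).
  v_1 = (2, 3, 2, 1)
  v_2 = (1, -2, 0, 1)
Orthogonal basis:
  u_1 = (2, 3, 2, 1)
  u_2 = (4/3, -3/2, 1/3, 7/6)

Apply the Gram-Schmidt recurrence
  u_1 = v_1
  u_i = v_i − Σ_{j<i} ((v_i · u_j) / (u_j · u_j)) · u_j.

Step by step this gives:
  u_1 = (2, 3, 2, 1)
  u_2 = (4/3, -3/2, 1/3, 7/6)

Orthogonality check:
  u_2 · u_1 = 0 (should be 0)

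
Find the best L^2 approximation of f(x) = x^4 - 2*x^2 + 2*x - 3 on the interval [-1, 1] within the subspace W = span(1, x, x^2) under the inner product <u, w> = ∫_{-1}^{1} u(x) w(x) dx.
g(x) = -8*x^2/7 + 2*x - 108/35

The best approximation g ∈ W is the orthogonal projection of f onto W. Writing g = a_0 + a_1 x + a_2 x^2, the coefficients solve the normal equations G · a = b where
  G_{ij} = <φ_i, φ_j> and b_i = <f, φ_i>, with φ_0 = 1, φ_1 = x, φ_2 = x^2.
G =
  [2, 0, 2/3]
  [0, 2/3, 0]
  [2/3, 0, 2/5],
b = (-104/15, 4/3, -88/35).
Solving gives a_0 = -108/35, a_1 = 2, a_2 = -8/7, so
  g(x) = -8*x^2/7 + 2*x - 108/35.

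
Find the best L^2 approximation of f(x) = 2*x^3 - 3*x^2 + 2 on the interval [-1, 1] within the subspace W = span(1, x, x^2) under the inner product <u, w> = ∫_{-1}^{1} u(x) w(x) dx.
g(x) = -3*x^2 + 6*x/5 + 2

The best approximation g ∈ W is the orthogonal projection of f onto W. Writing g = a_0 + a_1 x + a_2 x^2, the coefficients solve the normal equations G · a = b where
  G_{ij} = <φ_i, φ_j> and b_i = <f, φ_i>, with φ_0 = 1, φ_1 = x, φ_2 = x^2.
G =
  [2, 0, 2/3]
  [0, 2/3, 0]
  [2/3, 0, 2/5],
b = (2, 4/5, 2/15).
Solving gives a_0 = 2, a_1 = 6/5, a_2 = -3, so
  g(x) = -3*x^2 + 6*x/5 + 2.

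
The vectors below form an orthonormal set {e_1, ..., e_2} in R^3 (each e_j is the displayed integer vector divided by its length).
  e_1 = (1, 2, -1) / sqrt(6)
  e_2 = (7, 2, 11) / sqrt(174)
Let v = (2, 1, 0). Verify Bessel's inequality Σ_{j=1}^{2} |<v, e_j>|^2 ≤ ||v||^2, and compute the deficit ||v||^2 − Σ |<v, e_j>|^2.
Σ |<v, e_j>|^2 = 120/29; ||v||^2 = 5; deficit = 25/29

Write each e_j = u_j / sqrt(<u_j, u_j>) where u_j is the displayed integer vector. Then <v, e_j> = <v, u_j> / sqrt(<u_j, u_j>), so |<v, e_j>|^2 = <v, u_j>^2 / <u_j, u_j>.
Coefficients: <v, e_1> = 4/sqrt(6), <v, e_2> = 16/sqrt(174).
Square and sum: Σ |<v, e_j>|^2 = 120/29.
Compute ||v||^2 = v·v = 5.
Deficit = 5 − 120/29 = 25/29 ≥ 0, confirming Bessel's inequality. (The deficit equals ||v − Σ <v,e_j> e_j||^2, the squared distance from v to span{e_j}.)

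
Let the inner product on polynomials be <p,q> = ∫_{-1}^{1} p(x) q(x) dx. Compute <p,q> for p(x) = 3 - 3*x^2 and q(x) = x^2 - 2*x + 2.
<p,q> = 44/5

Expand the product: p(x)·q(x) = -3*x^4 + 6*x^3 - 3*x^2 - 6*x + 6.
∫_{-1}^{1} of each monomial x^k gives [2/(k+1) if k even, 0 if k odd]. Integrating term-by-term (or equivalently evaluating the antiderivative F(x) = -3*x^5/5 + 3*x^4/2 - x^3 - 3*x^2 + 6*x at the endpoints):
  F(1) − F(−1) = 29/10 − (-59/10) = 44/5.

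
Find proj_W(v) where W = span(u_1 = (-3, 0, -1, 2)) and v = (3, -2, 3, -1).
proj_W(v) = (3, 0, 1, -2)

Set up U = [u_1 | ... | u_1] ∈ R^(4×1). The projector onto W = col(U) is P = U (U^T U)^(-1) U^T.
Compute U^T U =
  [14],
and U^T v = (-14).
Solve U^T U · c = U^T v for the coefficients: c = (-1). The projection is proj_W(v) = U c.
Check: (v - proj_W(v)) · u_1 = 0  (should be 0).
Result: proj_W(v) = (3, 0, 1, -2).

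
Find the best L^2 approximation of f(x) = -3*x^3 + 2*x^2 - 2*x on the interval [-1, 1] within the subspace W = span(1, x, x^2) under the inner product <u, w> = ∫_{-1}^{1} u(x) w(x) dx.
g(x) = 2*x^2 - 19*x/5

The best approximation g ∈ W is the orthogonal projection of f onto W. Writing g = a_0 + a_1 x + a_2 x^2, the coefficients solve the normal equations G · a = b where
  G_{ij} = <φ_i, φ_j> and b_i = <f, φ_i>, with φ_0 = 1, φ_1 = x, φ_2 = x^2.
G =
  [2, 0, 2/3]
  [0, 2/3, 0]
  [2/3, 0, 2/5],
b = (4/3, -38/15, 4/5).
Solving gives a_0 = 0, a_1 = -19/5, a_2 = 2, so
  g(x) = 2*x^2 - 19*x/5.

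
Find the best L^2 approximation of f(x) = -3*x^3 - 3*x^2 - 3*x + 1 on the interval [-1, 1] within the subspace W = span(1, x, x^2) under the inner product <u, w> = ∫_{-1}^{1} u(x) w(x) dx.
g(x) = -3*x^2 - 24*x/5 + 1

The best approximation g ∈ W is the orthogonal projection of f onto W. Writing g = a_0 + a_1 x + a_2 x^2, the coefficients solve the normal equations G · a = b where
  G_{ij} = <φ_i, φ_j> and b_i = <f, φ_i>, with φ_0 = 1, φ_1 = x, φ_2 = x^2.
G =
  [2, 0, 2/3]
  [0, 2/3, 0]
  [2/3, 0, 2/5],
b = (0, -16/5, -8/15).
Solving gives a_0 = 1, a_1 = -24/5, a_2 = -3, so
  g(x) = -3*x^2 - 24*x/5 + 1.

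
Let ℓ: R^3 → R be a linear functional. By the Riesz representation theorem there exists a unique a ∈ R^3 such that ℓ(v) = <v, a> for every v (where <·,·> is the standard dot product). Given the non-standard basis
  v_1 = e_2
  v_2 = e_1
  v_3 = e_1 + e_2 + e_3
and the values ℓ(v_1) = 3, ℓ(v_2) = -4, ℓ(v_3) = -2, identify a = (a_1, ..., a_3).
a = (-4, 3, -1)

Write a = (a_1, ..., a_3) in the standard basis. For each basis vector v_i, ℓ(v_i) = <v_i, a> is a linear equation in the a_j's. Collect the n equations into a matrix system V a = ℓ, where row i of V is v_i (expressed in the standard basis). Since V is invertible (lower-triangular with 1s on the diagonal, up to permutation), solve by back-substitution:
  V =
[[0, 1, 0],
 [1, 0, 0],
 [1, 1, 1]]
  V a = (3, -4, -2)
Solving gives a = (-4, 3, -1).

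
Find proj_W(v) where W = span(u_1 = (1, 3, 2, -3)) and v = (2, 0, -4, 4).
proj_W(v) = (-18/23, -54/23, -36/23, 54/23)

Set up U = [u_1 | ... | u_1] ∈ R^(4×1). The projector onto W = col(U) is P = U (U^T U)^(-1) U^T.
Compute U^T U =
  [23],
and U^T v = (-18).
Solve U^T U · c = U^T v for the coefficients: c = (-18/23). The projection is proj_W(v) = U c.
Check: (v - proj_W(v)) · u_1 = 0  (should be 0).
Result: proj_W(v) = (-18/23, -54/23, -36/23, 54/23).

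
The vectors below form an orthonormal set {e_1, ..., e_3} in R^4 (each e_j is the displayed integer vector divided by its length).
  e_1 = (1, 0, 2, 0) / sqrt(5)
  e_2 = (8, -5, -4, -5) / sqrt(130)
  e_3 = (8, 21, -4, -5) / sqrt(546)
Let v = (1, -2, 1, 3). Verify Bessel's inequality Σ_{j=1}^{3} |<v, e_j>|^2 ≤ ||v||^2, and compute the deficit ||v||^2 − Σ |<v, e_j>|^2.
Σ |<v, e_j>|^2 = 146/21; ||v||^2 = 15; deficit = 169/21

Write each e_j = u_j / sqrt(<u_j, u_j>) where u_j is the displayed integer vector. Then <v, e_j> = <v, u_j> / sqrt(<u_j, u_j>), so |<v, e_j>|^2 = <v, u_j>^2 / <u_j, u_j>.
Coefficients: <v, e_1> = 3/sqrt(5), <v, e_2> = -1/sqrt(130), <v, e_3> = -53/sqrt(546).
Square and sum: Σ |<v, e_j>|^2 = 146/21.
Compute ||v||^2 = v·v = 15.
Deficit = 15 − 146/21 = 169/21 ≥ 0, confirming Bessel's inequality. (The deficit equals ||v − Σ <v,e_j> e_j||^2, the squared distance from v to span{e_j}.)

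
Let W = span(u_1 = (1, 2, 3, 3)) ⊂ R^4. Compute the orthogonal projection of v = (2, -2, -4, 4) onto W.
proj_W(v) = (-2/23, -4/23, -6/23, -6/23)

Set up U = [u_1 | ... | u_1] ∈ R^(4×1). The projector onto W = col(U) is P = U (U^T U)^(-1) U^T.
Compute U^T U =
  [23],
and U^T v = (-2).
Solve U^T U · c = U^T v for the coefficients: c = (-2/23). The projection is proj_W(v) = U c.
Check: (v - proj_W(v)) · u_1 = 0  (should be 0).
Result: proj_W(v) = (-2/23, -4/23, -6/23, -6/23).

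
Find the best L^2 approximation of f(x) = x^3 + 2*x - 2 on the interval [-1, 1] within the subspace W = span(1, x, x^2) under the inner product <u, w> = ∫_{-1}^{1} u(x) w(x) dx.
g(x) = 13*x/5 - 2

The best approximation g ∈ W is the orthogonal projection of f onto W. Writing g = a_0 + a_1 x + a_2 x^2, the coefficients solve the normal equations G · a = b where
  G_{ij} = <φ_i, φ_j> and b_i = <f, φ_i>, with φ_0 = 1, φ_1 = x, φ_2 = x^2.
G =
  [2, 0, 2/3]
  [0, 2/3, 0]
  [2/3, 0, 2/5],
b = (-4, 26/15, -4/3).
Solving gives a_0 = -2, a_1 = 13/5, a_2 = 0, so
  g(x) = 13*x/5 - 2.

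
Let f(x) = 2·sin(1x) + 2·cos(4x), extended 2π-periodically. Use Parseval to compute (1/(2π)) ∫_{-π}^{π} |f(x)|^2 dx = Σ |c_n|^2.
Σ |c_n|^2 = 4

Expand |f|^2 and use orthogonality of {sin(nx), cos(mx)} on [-π, π]:
  ∫_{-π}^{π} sin(nx)^2 dx = π, ∫ cos(mx)^2 dx = π, and cross terms integrate to 0.
So ∫_{-π}^{π} f(x)^2 dx = 2^2 · π + 2^2 · π = (4 + 4)π.
Divide by 2π: (4 + 4)/2 = 4.
By Parseval, this equals Σ |c_n|^2.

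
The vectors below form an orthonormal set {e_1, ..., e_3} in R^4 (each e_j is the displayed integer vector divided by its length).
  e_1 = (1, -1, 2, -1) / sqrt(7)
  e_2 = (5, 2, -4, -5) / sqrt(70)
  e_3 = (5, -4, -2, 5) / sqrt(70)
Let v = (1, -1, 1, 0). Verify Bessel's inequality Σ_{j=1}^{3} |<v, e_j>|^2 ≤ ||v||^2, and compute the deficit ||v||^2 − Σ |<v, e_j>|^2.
Σ |<v, e_j>|^2 = 3; ||v||^2 = 3; deficit = 0

Write each e_j = u_j / sqrt(<u_j, u_j>) where u_j is the displayed integer vector. Then <v, e_j> = <v, u_j> / sqrt(<u_j, u_j>), so |<v, e_j>|^2 = <v, u_j>^2 / <u_j, u_j>.
Coefficients: <v, e_1> = 4/sqrt(7), <v, e_2> = -1/sqrt(70), <v, e_3> = 7/sqrt(70).
Square and sum: Σ |<v, e_j>|^2 = 3.
Compute ||v||^2 = v·v = 3.
Deficit = 3 − 3 = 0 ≥ 0, confirming Bessel's inequality. (The deficit equals ||v − Σ <v,e_j> e_j||^2, the squared distance from v to span{e_j}.)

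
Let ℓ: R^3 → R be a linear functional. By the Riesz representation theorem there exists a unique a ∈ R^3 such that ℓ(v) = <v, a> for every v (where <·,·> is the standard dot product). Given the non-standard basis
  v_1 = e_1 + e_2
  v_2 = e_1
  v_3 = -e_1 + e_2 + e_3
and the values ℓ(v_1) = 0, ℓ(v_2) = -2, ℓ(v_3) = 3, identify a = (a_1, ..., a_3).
a = (-2, 2, -1)

Write a = (a_1, ..., a_3) in the standard basis. For each basis vector v_i, ℓ(v_i) = <v_i, a> is a linear equation in the a_j's. Collect the n equations into a matrix system V a = ℓ, where row i of V is v_i (expressed in the standard basis). Since V is invertible (lower-triangular with 1s on the diagonal, up to permutation), solve by back-substitution:
  V =
[[1, 1, 0],
 [1, 0, 0],
 [-1, 1, 1]]
  V a = (0, -2, 3)
Solving gives a = (-2, 2, -1).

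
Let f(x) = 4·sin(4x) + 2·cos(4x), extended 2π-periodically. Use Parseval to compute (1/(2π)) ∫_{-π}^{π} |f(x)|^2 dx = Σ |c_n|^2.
Σ |c_n|^2 = 10

Expand |f|^2 and use orthogonality of {sin(nx), cos(mx)} on [-π, π]:
  ∫_{-π}^{π} sin(nx)^2 dx = π, ∫ cos(mx)^2 dx = π, and cross terms integrate to 0.
So ∫_{-π}^{π} f(x)^2 dx = 4^2 · π + 2^2 · π = (16 + 4)π.
Divide by 2π: (16 + 4)/2 = 10.
By Parseval, this equals Σ |c_n|^2.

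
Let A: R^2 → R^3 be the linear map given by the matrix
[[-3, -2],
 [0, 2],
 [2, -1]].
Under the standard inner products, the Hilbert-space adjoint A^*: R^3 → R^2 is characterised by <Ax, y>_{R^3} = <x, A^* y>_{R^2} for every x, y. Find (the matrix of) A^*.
A^* = A^T =
[[-3, 0, 2],
 [-2, 2, -1]]

For real matrices with standard dot products, the defining identity <Ax, y> = <x, A^* y> gives (Ax)^T y = x^T (A^*) y, i.e. x^T A^T y = x^T (A^*) y. Since this holds for all x, y, we must have A^* = A^T. Therefore
A^* =
[[-3, 0, 2],
 [-2, 2, -1]].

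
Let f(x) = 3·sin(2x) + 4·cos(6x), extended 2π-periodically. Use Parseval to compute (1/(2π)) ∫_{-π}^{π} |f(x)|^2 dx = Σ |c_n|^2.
Σ |c_n|^2 = 25/2

Expand |f|^2 and use orthogonality of {sin(nx), cos(mx)} on [-π, π]:
  ∫_{-π}^{π} sin(nx)^2 dx = π, ∫ cos(mx)^2 dx = π, and cross terms integrate to 0.
So ∫_{-π}^{π} f(x)^2 dx = 3^2 · π + 4^2 · π = (9 + 16)π.
Divide by 2π: (9 + 16)/2 = 25/2.
By Parseval, this equals Σ |c_n|^2.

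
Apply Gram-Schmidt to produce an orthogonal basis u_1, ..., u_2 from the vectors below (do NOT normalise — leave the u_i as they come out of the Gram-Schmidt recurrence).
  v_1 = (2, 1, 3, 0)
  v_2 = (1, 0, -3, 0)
Orthogonal basis:
  u_1 = (2, 1, 3, 0)
  u_2 = (2, 1/2, -3/2, 0)

Apply the Gram-Schmidt recurrence
  u_1 = v_1
  u_i = v_i − Σ_{j<i} ((v_i · u_j) / (u_j · u_j)) · u_j.

Step by step this gives:
  u_1 = (2, 1, 3, 0)
  u_2 = (2, 1/2, -3/2, 0)

Orthogonality check:
  u_2 · u_1 = 0 (should be 0)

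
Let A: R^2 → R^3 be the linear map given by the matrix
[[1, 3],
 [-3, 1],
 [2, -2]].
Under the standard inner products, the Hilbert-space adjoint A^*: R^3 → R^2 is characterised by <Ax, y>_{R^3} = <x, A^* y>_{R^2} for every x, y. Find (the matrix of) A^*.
A^* = A^T =
[[1, -3, 2],
 [3, 1, -2]]

For real matrices with standard dot products, the defining identity <Ax, y> = <x, A^* y> gives (Ax)^T y = x^T (A^*) y, i.e. x^T A^T y = x^T (A^*) y. Since this holds for all x, y, we must have A^* = A^T. Therefore
A^* =
[[1, -3, 2],
 [3, 1, -2]].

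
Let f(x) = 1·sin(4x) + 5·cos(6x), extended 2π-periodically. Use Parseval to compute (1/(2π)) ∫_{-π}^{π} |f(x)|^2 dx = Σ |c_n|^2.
Σ |c_n|^2 = 13

Expand |f|^2 and use orthogonality of {sin(nx), cos(mx)} on [-π, π]:
  ∫_{-π}^{π} sin(nx)^2 dx = π, ∫ cos(mx)^2 dx = π, and cross terms integrate to 0.
So ∫_{-π}^{π} f(x)^2 dx = 1^2 · π + 5^2 · π = (1 + 25)π.
Divide by 2π: (1 + 25)/2 = 13.
By Parseval, this equals Σ |c_n|^2.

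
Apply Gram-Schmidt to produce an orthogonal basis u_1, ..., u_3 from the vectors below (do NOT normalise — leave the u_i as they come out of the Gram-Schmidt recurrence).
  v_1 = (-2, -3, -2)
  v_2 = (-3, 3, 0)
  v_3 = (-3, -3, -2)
Orthogonal basis:
  u_1 = (-2, -3, -2)
  u_2 = (-57/17, 42/17, -6/17)
  u_3 = (-4/33, -4/33, 10/33)

Apply the Gram-Schmidt recurrence
  u_1 = v_1
  u_i = v_i − Σ_{j<i} ((v_i · u_j) / (u_j · u_j)) · u_j.

Step by step this gives:
  u_1 = (-2, -3, -2)
  u_2 = (-57/17, 42/17, -6/17)
  u_3 = (-4/33, -4/33, 10/33)

Orthogonality check:
  u_2 · u_1 = 0 (should be 0)
  u_3 · u_1 = 0 (should be 0)
  u_3 · u_2 = 0 (should be 0)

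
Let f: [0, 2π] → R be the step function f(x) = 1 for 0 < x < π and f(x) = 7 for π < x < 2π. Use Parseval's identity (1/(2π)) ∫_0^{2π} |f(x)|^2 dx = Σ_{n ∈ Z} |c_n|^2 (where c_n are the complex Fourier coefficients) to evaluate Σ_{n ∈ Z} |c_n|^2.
Σ |c_n|^2 = 25

Parseval equates the L^2 energy of f (normalised by 1/(2π)) with the ℓ^2 sum of its Fourier coefficients: (1/(2π)) ∫_0^{2π} |f|^2 = Σ |c_n|^2.
Compute the left side: (1/(2π)) [∫_0^π 1^2 dx + ∫_π^{2π} 7^2 dx] = (1/(2π)) · (1π + 49π) = (1 + 49)/2 = 25.
So Σ_{n ∈ Z} |c_n|^2 = 25.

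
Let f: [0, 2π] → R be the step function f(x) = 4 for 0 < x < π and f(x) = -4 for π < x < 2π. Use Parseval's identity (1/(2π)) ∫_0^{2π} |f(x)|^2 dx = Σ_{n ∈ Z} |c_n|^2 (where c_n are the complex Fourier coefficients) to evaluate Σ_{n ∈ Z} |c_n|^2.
Σ |c_n|^2 = 16

Parseval equates the L^2 energy of f (normalised by 1/(2π)) with the ℓ^2 sum of its Fourier coefficients: (1/(2π)) ∫_0^{2π} |f|^2 = Σ |c_n|^2.
Compute the left side: (1/(2π)) [∫_0^π 4^2 dx + ∫_π^{2π} (-4)^2 dx] = (1/(2π)) · (16π + 16π) = (16 + 16)/2 = 16.
So Σ_{n ∈ Z} |c_n|^2 = 16.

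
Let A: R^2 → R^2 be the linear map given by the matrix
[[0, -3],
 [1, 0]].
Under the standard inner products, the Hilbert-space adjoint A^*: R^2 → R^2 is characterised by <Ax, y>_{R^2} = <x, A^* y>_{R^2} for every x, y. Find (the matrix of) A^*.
A^* = A^T =
[[0, 1],
 [-3, 0]]

For real matrices with standard dot products, the defining identity <Ax, y> = <x, A^* y> gives (Ax)^T y = x^T (A^*) y, i.e. x^T A^T y = x^T (A^*) y. Since this holds for all x, y, we must have A^* = A^T. Therefore
A^* =
[[0, 1],
 [-3, 0]].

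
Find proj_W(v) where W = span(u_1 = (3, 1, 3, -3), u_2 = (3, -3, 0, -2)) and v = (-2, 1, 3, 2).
proj_W(v) = (-171/118, 283/118, 42/59, 43/59)

Set up U = [u_1 | ... | u_2] ∈ R^(4×2). The projector onto W = col(U) is P = U (U^T U)^(-1) U^T.
Compute U^T U =
  [28, 12]
  [12, 22],
and U^T v = (-2, -13).
Solve U^T U · c = U^T v for the coefficients: c = (14/59, -85/118). The projection is proj_W(v) = U c.
Check: (v - proj_W(v)) · u_1 = 0  (should be 0).
Check: (v - proj_W(v)) · u_2 = 0  (should be 0).
Result: proj_W(v) = (-171/118, 283/118, 42/59, 43/59).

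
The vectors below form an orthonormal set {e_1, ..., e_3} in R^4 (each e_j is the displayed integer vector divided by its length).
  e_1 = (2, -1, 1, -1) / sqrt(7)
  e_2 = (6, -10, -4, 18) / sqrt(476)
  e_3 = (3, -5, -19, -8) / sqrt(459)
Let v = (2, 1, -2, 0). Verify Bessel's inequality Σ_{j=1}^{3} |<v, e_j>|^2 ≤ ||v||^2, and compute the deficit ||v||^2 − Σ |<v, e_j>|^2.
Σ |<v, e_j>|^2 = 11/3; ||v||^2 = 9; deficit = 16/3

Write each e_j = u_j / sqrt(<u_j, u_j>) where u_j is the displayed integer vector. Then <v, e_j> = <v, u_j> / sqrt(<u_j, u_j>), so |<v, e_j>|^2 = <v, u_j>^2 / <u_j, u_j>.
Coefficients: <v, e_1> = 1/sqrt(7), <v, e_2> = 10/sqrt(476), <v, e_3> = 39/sqrt(459).
Square and sum: Σ |<v, e_j>|^2 = 11/3.
Compute ||v||^2 = v·v = 9.
Deficit = 9 − 11/3 = 16/3 ≥ 0, confirming Bessel's inequality. (The deficit equals ||v − Σ <v,e_j> e_j||^2, the squared distance from v to span{e_j}.)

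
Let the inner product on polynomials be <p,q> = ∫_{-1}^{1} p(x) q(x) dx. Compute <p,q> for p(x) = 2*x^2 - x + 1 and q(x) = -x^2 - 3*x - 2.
<p,q> = -92/15

Expand the product: p(x)·q(x) = -2*x^4 - 5*x^3 - 2*x^2 - x - 2.
∫_{-1}^{1} of each monomial x^k gives [2/(k+1) if k even, 0 if k odd]. Integrating term-by-term (or equivalently evaluating the antiderivative F(x) = -2*x^5/5 - 5*x^4/4 - 2*x^3/3 - x^2/2 - 2*x at the endpoints):
  F(1) − F(−1) = -289/60 − (79/60) = -92/15.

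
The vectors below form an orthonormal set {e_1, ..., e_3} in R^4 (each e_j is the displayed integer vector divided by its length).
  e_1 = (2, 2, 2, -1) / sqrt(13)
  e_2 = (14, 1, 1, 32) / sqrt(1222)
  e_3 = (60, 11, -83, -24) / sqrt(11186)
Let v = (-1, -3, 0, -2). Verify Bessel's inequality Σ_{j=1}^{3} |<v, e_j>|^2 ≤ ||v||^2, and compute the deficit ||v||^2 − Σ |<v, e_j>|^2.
Σ |<v, e_j>|^2 = 990/119; ||v||^2 = 14; deficit = 676/119

Write each e_j = u_j / sqrt(<u_j, u_j>) where u_j is the displayed integer vector. Then <v, e_j> = <v, u_j> / sqrt(<u_j, u_j>), so |<v, e_j>|^2 = <v, u_j>^2 / <u_j, u_j>.
Coefficients: <v, e_1> = -6/sqrt(13), <v, e_2> = -81/sqrt(1222), <v, e_3> = -45/sqrt(11186).
Square and sum: Σ |<v, e_j>|^2 = 990/119.
Compute ||v||^2 = v·v = 14.
Deficit = 14 − 990/119 = 676/119 ≥ 0, confirming Bessel's inequality. (The deficit equals ||v − Σ <v,e_j> e_j||^2, the squared distance from v to span{e_j}.)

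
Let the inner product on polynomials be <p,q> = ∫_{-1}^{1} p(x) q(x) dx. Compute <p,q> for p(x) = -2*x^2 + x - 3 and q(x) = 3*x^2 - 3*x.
<p,q> = -52/5

Expand the product: p(x)·q(x) = -6*x^4 + 9*x^3 - 12*x^2 + 9*x.
∫_{-1}^{1} of each monomial x^k gives [2/(k+1) if k even, 0 if k odd]. Integrating term-by-term (or equivalently evaluating the antiderivative F(x) = -6*x^5/5 + 9*x^4/4 - 4*x^3 + 9*x^2/2 at the endpoints):
  F(1) − F(−1) = 31/20 − (239/20) = -52/5.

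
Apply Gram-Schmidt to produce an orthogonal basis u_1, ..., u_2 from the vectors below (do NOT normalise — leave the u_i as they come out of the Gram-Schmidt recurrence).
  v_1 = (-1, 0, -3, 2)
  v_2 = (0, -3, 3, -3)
Orthogonal basis:
  u_1 = (-1, 0, -3, 2)
  u_2 = (-15/14, -3, -3/14, -6/7)

Apply the Gram-Schmidt recurrence
  u_1 = v_1
  u_i = v_i − Σ_{j<i} ((v_i · u_j) / (u_j · u_j)) · u_j.

Step by step this gives:
  u_1 = (-1, 0, -3, 2)
  u_2 = (-15/14, -3, -3/14, -6/7)

Orthogonality check:
  u_2 · u_1 = 0 (should be 0)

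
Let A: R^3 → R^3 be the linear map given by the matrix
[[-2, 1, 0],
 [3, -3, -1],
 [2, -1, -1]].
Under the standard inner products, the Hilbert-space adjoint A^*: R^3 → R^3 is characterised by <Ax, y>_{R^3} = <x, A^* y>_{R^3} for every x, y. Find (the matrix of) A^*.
A^* = A^T =
[[-2, 3, 2],
 [1, -3, -1],
 [0, -1, -1]]

For real matrices with standard dot products, the defining identity <Ax, y> = <x, A^* y> gives (Ax)^T y = x^T (A^*) y, i.e. x^T A^T y = x^T (A^*) y. Since this holds for all x, y, we must have A^* = A^T. Therefore
A^* =
[[-2, 3, 2],
 [1, -3, -1],
 [0, -1, -1]].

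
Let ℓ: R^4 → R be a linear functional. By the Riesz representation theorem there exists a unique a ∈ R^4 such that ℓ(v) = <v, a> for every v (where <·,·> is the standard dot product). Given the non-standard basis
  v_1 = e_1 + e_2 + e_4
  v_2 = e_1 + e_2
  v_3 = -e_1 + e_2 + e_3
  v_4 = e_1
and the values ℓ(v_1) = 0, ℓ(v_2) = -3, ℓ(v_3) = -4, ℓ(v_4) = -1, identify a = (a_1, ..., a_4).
a = (-1, -2, -3, 3)

Write a = (a_1, ..., a_4) in the standard basis. For each basis vector v_i, ℓ(v_i) = <v_i, a> is a linear equation in the a_j's. Collect the n equations into a matrix system V a = ℓ, where row i of V is v_i (expressed in the standard basis). Since V is invertible (lower-triangular with 1s on the diagonal, up to permutation), solve by back-substitution:
  V =
[[1, 1, 0, 1],
 [1, 1, 0, 0],
 [-1, 1, 1, 0],
 [1, 0, 0, 0]]
  V a = (0, -3, -4, -1)
Solving gives a = (-1, -2, -3, 3).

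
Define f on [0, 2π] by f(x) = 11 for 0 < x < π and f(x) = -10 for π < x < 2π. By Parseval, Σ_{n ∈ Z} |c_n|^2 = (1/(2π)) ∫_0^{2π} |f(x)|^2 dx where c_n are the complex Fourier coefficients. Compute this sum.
Σ |c_n|^2 = 221/2

Parseval equates the L^2 energy of f (normalised by 1/(2π)) with the ℓ^2 sum of its Fourier coefficients: (1/(2π)) ∫_0^{2π} |f|^2 = Σ |c_n|^2.
Compute the left side: (1/(2π)) [∫_0^π 11^2 dx + ∫_π^{2π} (-10)^2 dx] = (1/(2π)) · (121π + 100π) = (121 + 100)/2 = 221/2.
So Σ_{n ∈ Z} |c_n|^2 = 221/2.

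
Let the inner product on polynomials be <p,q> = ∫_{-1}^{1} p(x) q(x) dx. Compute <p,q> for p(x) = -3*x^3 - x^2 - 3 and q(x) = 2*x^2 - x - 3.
<p,q> = 82/5

Expand the product: p(x)·q(x) = -6*x^5 + x^4 + 10*x^3 - 3*x^2 + 3*x + 9.
∫_{-1}^{1} of each monomial x^k gives [2/(k+1) if k even, 0 if k odd]. Integrating term-by-term (or equivalently evaluating the antiderivative F(x) = -x^6 + x^5/5 + 5*x^4/2 - x^3 + 3*x^2/2 + 9*x at the endpoints):
  F(1) − F(−1) = 56/5 − (-26/5) = 82/5.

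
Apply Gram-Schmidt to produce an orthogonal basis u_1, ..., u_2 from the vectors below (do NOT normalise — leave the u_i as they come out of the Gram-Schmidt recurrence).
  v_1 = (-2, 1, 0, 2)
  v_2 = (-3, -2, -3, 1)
Orthogonal basis:
  u_1 = (-2, 1, 0, 2)
  u_2 = (-5/3, -8/3, -3, -1/3)

Apply the Gram-Schmidt recurrence
  u_1 = v_1
  u_i = v_i − Σ_{j<i} ((v_i · u_j) / (u_j · u_j)) · u_j.

Step by step this gives:
  u_1 = (-2, 1, 0, 2)
  u_2 = (-5/3, -8/3, -3, -1/3)

Orthogonality check:
  u_2 · u_1 = 0 (should be 0)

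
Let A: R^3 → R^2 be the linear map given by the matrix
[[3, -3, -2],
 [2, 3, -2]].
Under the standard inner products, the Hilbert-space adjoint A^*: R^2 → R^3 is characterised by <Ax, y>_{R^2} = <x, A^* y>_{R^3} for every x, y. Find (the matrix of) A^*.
A^* = A^T =
[[3, 2],
 [-3, 3],
 [-2, -2]]

For real matrices with standard dot products, the defining identity <Ax, y> = <x, A^* y> gives (Ax)^T y = x^T (A^*) y, i.e. x^T A^T y = x^T (A^*) y. Since this holds for all x, y, we must have A^* = A^T. Therefore
A^* =
[[3, 2],
 [-3, 3],
 [-2, -2]].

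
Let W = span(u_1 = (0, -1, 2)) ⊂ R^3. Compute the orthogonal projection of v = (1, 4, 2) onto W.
proj_W(v) = (0, 0, 0)

Set up U = [u_1 | ... | u_1] ∈ R^(3×1). The projector onto W = col(U) is P = U (U^T U)^(-1) U^T.
Compute U^T U =
  [5],
and U^T v = (0).
Solve U^T U · c = U^T v for the coefficients: c = (0). The projection is proj_W(v) = U c.
Check: (v - proj_W(v)) · u_1 = 0  (should be 0).
Result: proj_W(v) = (0, 0, 0).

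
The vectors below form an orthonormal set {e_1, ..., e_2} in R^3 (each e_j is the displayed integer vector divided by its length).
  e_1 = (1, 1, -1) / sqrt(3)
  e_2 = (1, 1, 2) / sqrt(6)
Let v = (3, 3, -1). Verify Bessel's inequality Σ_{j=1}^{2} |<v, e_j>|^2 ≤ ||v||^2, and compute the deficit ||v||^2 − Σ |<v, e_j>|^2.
Σ |<v, e_j>|^2 = 19; ||v||^2 = 19; deficit = 0

Write each e_j = u_j / sqrt(<u_j, u_j>) where u_j is the displayed integer vector. Then <v, e_j> = <v, u_j> / sqrt(<u_j, u_j>), so |<v, e_j>|^2 = <v, u_j>^2 / <u_j, u_j>.
Coefficients: <v, e_1> = 7/sqrt(3), <v, e_2> = 4/sqrt(6).
Square and sum: Σ |<v, e_j>|^2 = 19.
Compute ||v||^2 = v·v = 19.
Deficit = 19 − 19 = 0 ≥ 0, confirming Bessel's inequality. (The deficit equals ||v − Σ <v,e_j> e_j||^2, the squared distance from v to span{e_j}.)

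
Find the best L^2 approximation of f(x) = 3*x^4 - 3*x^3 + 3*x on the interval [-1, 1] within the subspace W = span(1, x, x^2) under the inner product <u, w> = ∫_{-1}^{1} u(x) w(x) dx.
g(x) = 18*x^2/7 + 6*x/5 - 9/35

The best approximation g ∈ W is the orthogonal projection of f onto W. Writing g = a_0 + a_1 x + a_2 x^2, the coefficients solve the normal equations G · a = b where
  G_{ij} = <φ_i, φ_j> and b_i = <f, φ_i>, with φ_0 = 1, φ_1 = x, φ_2 = x^2.
G =
  [2, 0, 2/3]
  [0, 2/3, 0]
  [2/3, 0, 2/5],
b = (6/5, 4/5, 6/7).
Solving gives a_0 = -9/35, a_1 = 6/5, a_2 = 18/7, so
  g(x) = 18*x^2/7 + 6*x/5 - 9/35.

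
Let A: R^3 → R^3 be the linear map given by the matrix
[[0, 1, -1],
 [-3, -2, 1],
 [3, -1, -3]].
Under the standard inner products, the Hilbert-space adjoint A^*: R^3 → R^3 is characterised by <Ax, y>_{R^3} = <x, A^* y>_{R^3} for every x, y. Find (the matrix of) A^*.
A^* = A^T =
[[0, -3, 3],
 [1, -2, -1],
 [-1, 1, -3]]

For real matrices with standard dot products, the defining identity <Ax, y> = <x, A^* y> gives (Ax)^T y = x^T (A^*) y, i.e. x^T A^T y = x^T (A^*) y. Since this holds for all x, y, we must have A^* = A^T. Therefore
A^* =
[[0, -3, 3],
 [1, -2, -1],
 [-1, 1, -3]].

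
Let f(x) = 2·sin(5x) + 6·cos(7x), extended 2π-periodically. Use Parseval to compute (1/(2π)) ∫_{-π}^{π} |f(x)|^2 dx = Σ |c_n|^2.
Σ |c_n|^2 = 20

Expand |f|^2 and use orthogonality of {sin(nx), cos(mx)} on [-π, π]:
  ∫_{-π}^{π} sin(nx)^2 dx = π, ∫ cos(mx)^2 dx = π, and cross terms integrate to 0.
So ∫_{-π}^{π} f(x)^2 dx = 2^2 · π + 6^2 · π = (4 + 36)π.
Divide by 2π: (4 + 36)/2 = 20.
By Parseval, this equals Σ |c_n|^2.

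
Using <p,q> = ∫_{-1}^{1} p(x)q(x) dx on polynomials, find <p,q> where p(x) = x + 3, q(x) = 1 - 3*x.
<p,q> = 4

Expand the product: p(x)·q(x) = -3*x^2 - 8*x + 3.
∫_{-1}^{1} of each monomial x^k gives [2/(k+1) if k even, 0 if k odd]. Integrating term-by-term (or equivalently evaluating the antiderivative F(x) = -x^3 - 4*x^2 + 3*x at the endpoints):
  F(1) − F(−1) = -2 − (-6) = 4.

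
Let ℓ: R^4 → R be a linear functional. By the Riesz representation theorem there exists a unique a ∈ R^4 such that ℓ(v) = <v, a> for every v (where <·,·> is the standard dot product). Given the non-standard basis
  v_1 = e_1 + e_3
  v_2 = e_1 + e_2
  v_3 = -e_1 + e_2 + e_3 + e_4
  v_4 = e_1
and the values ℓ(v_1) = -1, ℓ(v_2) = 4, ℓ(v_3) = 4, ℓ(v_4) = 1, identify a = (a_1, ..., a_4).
a = (1, 3, -2, 4)

Write a = (a_1, ..., a_4) in the standard basis. For each basis vector v_i, ℓ(v_i) = <v_i, a> is a linear equation in the a_j's. Collect the n equations into a matrix system V a = ℓ, where row i of V is v_i (expressed in the standard basis). Since V is invertible (lower-triangular with 1s on the diagonal, up to permutation), solve by back-substitution:
  V =
[[1, 0, 1, 0],
 [1, 1, 0, 0],
 [-1, 1, 1, 1],
 [1, 0, 0, 0]]
  V a = (-1, 4, 4, 1)
Solving gives a = (1, 3, -2, 4).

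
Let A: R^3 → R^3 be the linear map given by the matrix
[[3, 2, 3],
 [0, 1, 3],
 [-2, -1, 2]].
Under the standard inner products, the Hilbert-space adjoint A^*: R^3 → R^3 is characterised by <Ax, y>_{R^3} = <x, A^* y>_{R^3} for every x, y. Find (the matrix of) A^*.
A^* = A^T =
[[3, 0, -2],
 [2, 1, -1],
 [3, 3, 2]]

For real matrices with standard dot products, the defining identity <Ax, y> = <x, A^* y> gives (Ax)^T y = x^T (A^*) y, i.e. x^T A^T y = x^T (A^*) y. Since this holds for all x, y, we must have A^* = A^T. Therefore
A^* =
[[3, 0, -2],
 [2, 1, -1],
 [3, 3, 2]].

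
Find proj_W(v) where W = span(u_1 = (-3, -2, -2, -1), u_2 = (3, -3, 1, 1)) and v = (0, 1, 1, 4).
proj_W(v) = (34/27, 83/81, 71/81, 34/81)

Set up U = [u_1 | ... | u_2] ∈ R^(4×2). The projector onto W = col(U) is P = U (U^T U)^(-1) U^T.
Compute U^T U =
  [18, -6]
  [-6, 20],
and U^T v = (-8, 2).
Solve U^T U · c = U^T v for the coefficients: c = (-37/81, -1/27). The projection is proj_W(v) = U c.
Check: (v - proj_W(v)) · u_1 = 0  (should be 0).
Check: (v - proj_W(v)) · u_2 = 0  (should be 0).
Result: proj_W(v) = (34/27, 83/81, 71/81, 34/81).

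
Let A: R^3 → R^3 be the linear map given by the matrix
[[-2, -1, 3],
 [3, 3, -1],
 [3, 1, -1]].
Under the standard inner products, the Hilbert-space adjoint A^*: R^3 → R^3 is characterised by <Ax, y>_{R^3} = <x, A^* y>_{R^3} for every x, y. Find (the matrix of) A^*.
A^* = A^T =
[[-2, 3, 3],
 [-1, 3, 1],
 [3, -1, -1]]

For real matrices with standard dot products, the defining identity <Ax, y> = <x, A^* y> gives (Ax)^T y = x^T (A^*) y, i.e. x^T A^T y = x^T (A^*) y. Since this holds for all x, y, we must have A^* = A^T. Therefore
A^* =
[[-2, 3, 3],
 [-1, 3, 1],
 [3, -1, -1]].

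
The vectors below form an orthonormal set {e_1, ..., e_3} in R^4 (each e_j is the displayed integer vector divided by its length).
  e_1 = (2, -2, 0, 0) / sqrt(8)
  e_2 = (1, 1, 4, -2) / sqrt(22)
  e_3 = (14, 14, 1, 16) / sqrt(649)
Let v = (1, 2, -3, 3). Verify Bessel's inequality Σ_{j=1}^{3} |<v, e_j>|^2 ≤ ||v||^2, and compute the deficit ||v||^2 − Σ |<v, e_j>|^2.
Σ |<v, e_j>|^2 = 1321/59; ||v||^2 = 23; deficit = 36/59

Write each e_j = u_j / sqrt(<u_j, u_j>) where u_j is the displayed integer vector. Then <v, e_j> = <v, u_j> / sqrt(<u_j, u_j>), so |<v, e_j>|^2 = <v, u_j>^2 / <u_j, u_j>.
Coefficients: <v, e_1> = -2/sqrt(8), <v, e_2> = -15/sqrt(22), <v, e_3> = 87/sqrt(649).
Square and sum: Σ |<v, e_j>|^2 = 1321/59.
Compute ||v||^2 = v·v = 23.
Deficit = 23 − 1321/59 = 36/59 ≥ 0, confirming Bessel's inequality. (The deficit equals ||v − Σ <v,e_j> e_j||^2, the squared distance from v to span{e_j}.)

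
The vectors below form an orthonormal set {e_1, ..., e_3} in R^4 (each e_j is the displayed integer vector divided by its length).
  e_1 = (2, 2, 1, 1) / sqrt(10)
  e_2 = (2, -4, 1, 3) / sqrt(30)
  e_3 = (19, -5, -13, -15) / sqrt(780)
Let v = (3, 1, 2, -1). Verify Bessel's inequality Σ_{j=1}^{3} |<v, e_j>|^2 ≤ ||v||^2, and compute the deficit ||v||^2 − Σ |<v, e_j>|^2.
Σ |<v, e_j>|^2 = 535/52; ||v||^2 = 15; deficit = 245/52

Write each e_j = u_j / sqrt(<u_j, u_j>) where u_j is the displayed integer vector. Then <v, e_j> = <v, u_j> / sqrt(<u_j, u_j>), so |<v, e_j>|^2 = <v, u_j>^2 / <u_j, u_j>.
Coefficients: <v, e_1> = 9/sqrt(10), <v, e_2> = 1/sqrt(30), <v, e_3> = 41/sqrt(780).
Square and sum: Σ |<v, e_j>|^2 = 535/52.
Compute ||v||^2 = v·v = 15.
Deficit = 15 − 535/52 = 245/52 ≥ 0, confirming Bessel's inequality. (The deficit equals ||v − Σ <v,e_j> e_j||^2, the squared distance from v to span{e_j}.)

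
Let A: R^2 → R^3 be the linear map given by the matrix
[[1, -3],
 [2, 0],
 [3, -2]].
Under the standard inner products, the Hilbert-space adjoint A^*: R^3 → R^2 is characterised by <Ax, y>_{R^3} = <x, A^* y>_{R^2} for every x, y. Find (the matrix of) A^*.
A^* = A^T =
[[1, 2, 3],
 [-3, 0, -2]]

For real matrices with standard dot products, the defining identity <Ax, y> = <x, A^* y> gives (Ax)^T y = x^T (A^*) y, i.e. x^T A^T y = x^T (A^*) y. Since this holds for all x, y, we must have A^* = A^T. Therefore
A^* =
[[1, 2, 3],
 [-3, 0, -2]].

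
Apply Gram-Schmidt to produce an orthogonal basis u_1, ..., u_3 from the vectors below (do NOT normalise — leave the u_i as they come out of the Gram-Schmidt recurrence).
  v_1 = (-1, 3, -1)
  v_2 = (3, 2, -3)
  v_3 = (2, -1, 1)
Orthogonal basis:
  u_1 = (-1, 3, -1)
  u_2 = (39/11, 4/11, -27/11)
  u_3 = (133/206, 57/103, 209/206)

Apply the Gram-Schmidt recurrence
  u_1 = v_1
  u_i = v_i − Σ_{j<i} ((v_i · u_j) / (u_j · u_j)) · u_j.

Step by step this gives:
  u_1 = (-1, 3, -1)
  u_2 = (39/11, 4/11, -27/11)
  u_3 = (133/206, 57/103, 209/206)

Orthogonality check:
  u_2 · u_1 = 0 (should be 0)
  u_3 · u_1 = 0 (should be 0)
  u_3 · u_2 = 0 (should be 0)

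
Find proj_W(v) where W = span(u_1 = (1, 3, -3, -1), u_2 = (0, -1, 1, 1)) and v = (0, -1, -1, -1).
proj_W(v) = (-4/11, 1/11, -1/11, -9/11)

Set up U = [u_1 | ... | u_2] ∈ R^(4×2). The projector onto W = col(U) is P = U (U^T U)^(-1) U^T.
Compute U^T U =
  [20, -7]
  [-7, 3],
and U^T v = (1, -1).
Solve U^T U · c = U^T v for the coefficients: c = (-4/11, -13/11). The projection is proj_W(v) = U c.
Check: (v - proj_W(v)) · u_1 = 0  (should be 0).
Check: (v - proj_W(v)) · u_2 = 0  (should be 0).
Result: proj_W(v) = (-4/11, 1/11, -1/11, -9/11).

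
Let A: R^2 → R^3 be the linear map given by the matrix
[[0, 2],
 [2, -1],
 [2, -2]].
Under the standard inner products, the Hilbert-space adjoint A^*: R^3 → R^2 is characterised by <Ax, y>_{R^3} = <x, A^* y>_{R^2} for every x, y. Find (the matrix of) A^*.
A^* = A^T =
[[0, 2, 2],
 [2, -1, -2]]

For real matrices with standard dot products, the defining identity <Ax, y> = <x, A^* y> gives (Ax)^T y = x^T (A^*) y, i.e. x^T A^T y = x^T (A^*) y. Since this holds for all x, y, we must have A^* = A^T. Therefore
A^* =
[[0, 2, 2],
 [2, -1, -2]].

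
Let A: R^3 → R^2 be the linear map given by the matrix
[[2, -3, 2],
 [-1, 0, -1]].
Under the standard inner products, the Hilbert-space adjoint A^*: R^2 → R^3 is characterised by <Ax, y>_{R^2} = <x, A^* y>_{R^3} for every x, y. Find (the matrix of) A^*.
A^* = A^T =
[[2, -1],
 [-3, 0],
 [2, -1]]

For real matrices with standard dot products, the defining identity <Ax, y> = <x, A^* y> gives (Ax)^T y = x^T (A^*) y, i.e. x^T A^T y = x^T (A^*) y. Since this holds for all x, y, we must have A^* = A^T. Therefore
A^* =
[[2, -1],
 [-3, 0],
 [2, -1]].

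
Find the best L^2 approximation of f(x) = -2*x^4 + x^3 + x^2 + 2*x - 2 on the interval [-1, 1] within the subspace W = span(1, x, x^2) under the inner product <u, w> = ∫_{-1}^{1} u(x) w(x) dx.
g(x) = -5*x^2/7 + 13*x/5 - 64/35

The best approximation g ∈ W is the orthogonal projection of f onto W. Writing g = a_0 + a_1 x + a_2 x^2, the coefficients solve the normal equations G · a = b where
  G_{ij} = <φ_i, φ_j> and b_i = <f, φ_i>, with φ_0 = 1, φ_1 = x, φ_2 = x^2.
G =
  [2, 0, 2/3]
  [0, 2/3, 0]
  [2/3, 0, 2/5],
b = (-62/15, 26/15, -158/105).
Solving gives a_0 = -64/35, a_1 = 13/5, a_2 = -5/7, so
  g(x) = -5*x^2/7 + 13*x/5 - 64/35.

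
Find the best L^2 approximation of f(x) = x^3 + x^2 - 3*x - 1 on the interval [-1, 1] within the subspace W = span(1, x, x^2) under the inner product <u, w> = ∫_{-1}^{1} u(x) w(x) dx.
g(x) = x^2 - 12*x/5 - 1

The best approximation g ∈ W is the orthogonal projection of f onto W. Writing g = a_0 + a_1 x + a_2 x^2, the coefficients solve the normal equations G · a = b where
  G_{ij} = <φ_i, φ_j> and b_i = <f, φ_i>, with φ_0 = 1, φ_1 = x, φ_2 = x^2.
G =
  [2, 0, 2/3]
  [0, 2/3, 0]
  [2/3, 0, 2/5],
b = (-4/3, -8/5, -4/15).
Solving gives a_0 = -1, a_1 = -12/5, a_2 = 1, so
  g(x) = x^2 - 12*x/5 - 1.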